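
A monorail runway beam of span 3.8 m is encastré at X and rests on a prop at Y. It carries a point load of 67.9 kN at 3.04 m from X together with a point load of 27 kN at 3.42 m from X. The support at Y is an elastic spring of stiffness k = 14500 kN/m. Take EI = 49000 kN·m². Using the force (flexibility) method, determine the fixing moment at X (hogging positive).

Take the reaction at Y as the redundant and release it; the primary structure is a cantilever fixed at X.
Free-end deflection of the primary structure under the applied loading (downward +):
  point load 67.9 at a = 3.04: Pa²(3L − a)/(6EI) = 874.3/EI
  point load 27 at a = 3.42: Pa²(3L − a)/(6EI) = 420/EI
  δ_0 = 1294/EI
Tip deflection under a unit load at Y: L³/(3EI) = 18.29/EI.
With EI = 49000 kN·m²: δ_0 = 0.026415 m and δ_{YY} = 0.000373 m/kN.
Compatibility — the spring shortens by R_Y/k under the reaction it provides: δ_0 − R_Y·δ_{YY} = R_Y/k. With 1/k = 0.000069 m/kN, R_Y = δ_0 / (δ_{YY} + 1/k) = 0.026415 / (0.000373 + 0.000069) = 59.73 kN.
Moment equilibrium about X: M_X = Σ(load moments about X) − R_Y·L = 298.8 − 59.73×3.8 = 71.78 kN·m.

M_X = 71.78 kN·m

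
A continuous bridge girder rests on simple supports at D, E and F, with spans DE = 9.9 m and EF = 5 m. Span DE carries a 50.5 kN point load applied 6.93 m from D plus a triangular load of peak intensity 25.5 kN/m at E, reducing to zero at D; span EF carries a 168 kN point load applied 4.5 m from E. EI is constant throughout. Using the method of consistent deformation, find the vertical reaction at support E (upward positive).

Take M_E as the redundant. Released structure: two simple spans DE and EF with a hinge at E.
Discontinuity in slope at E on the released structure — sum the simple-span end rotations:
  span DE: point load 50.5 at a = 6.93: Pab(L + a)/(6LEI) = 294.5/EI
  span DE: triangular load, peak 25.5: w₀L³/(45EI) = 549.8/EI
  span EF: point load 168 at a = 4.5: Pab(L + b)/(6LEI) = 69.3/EI
  relative rotation θ_0 = (844.3 + 69.3)/EI = 913.6/EI
A unit hogging moment at E produces rotation L₁/(3EI) + L₂/(3EI) = 4.967/EI.
Slope continuity at E: θ_0 = M_E·4.967/EI, so M_E = 913.6/4.967 = 184 kN·m (hogging).
Span DE, ΣM about D with M_E applied at E: R_E^{DE}·9.9 = 1183 + 184, so R_E^{DE} = 138.1 kN and R_D = 176.7 − 138.1 = 38.64 kN.
Span EF, ΣM about F: R_E^{EF}·5 = 84 + 184, so R_E^{EF} = 53.59 kN and R_F = 168 − 53.59 = 114.4 kN.
R_E = 138.1 + 53.59 = 191.7 kN.

R_E = 191.7 kN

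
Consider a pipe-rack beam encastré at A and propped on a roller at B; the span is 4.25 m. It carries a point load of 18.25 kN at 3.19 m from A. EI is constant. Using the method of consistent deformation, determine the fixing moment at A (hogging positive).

M_A = 9.071 kN·m

Choose R_B as the redundant. The primary structure is the cantilever fixed at A.
Downward deflection at the released point B due to the loads:
  point load 18.25 at a = 3.19: Pa²(3L − a)/(6EI) = 295.9/EI
Flexibility coefficient — unit upward force at B: δ_{BB} = L³/(3EI) = 25.59/EI.
Compatibility at B: δ_0 − R_B·δ_{BB} = 0, so R_B = 295.9/25.59 = 11.56 kN.
Moment equilibrium about A: M_A = Σ(load moments about A) − R_B·L = 58.22 − 11.56×4.25 = 9.071 kN·m.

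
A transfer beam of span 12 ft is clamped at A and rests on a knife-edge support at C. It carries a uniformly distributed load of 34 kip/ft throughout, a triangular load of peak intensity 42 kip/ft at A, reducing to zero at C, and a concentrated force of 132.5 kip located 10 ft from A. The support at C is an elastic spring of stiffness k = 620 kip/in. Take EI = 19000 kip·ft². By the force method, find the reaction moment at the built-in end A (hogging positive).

Take the reaction at C as the redundant and release it; the primary structure is a cantilever fixed at A.
Downward deflection at the released point C due to the loads:
  UDL 34: wL⁴/(8EI) = 88128/EI
  triangular load, peak 42 at the fixed end: w₀L⁴/(30EI) = 29030/EI
  point load 132.5 at a = 10: Pa²(3L − a)/(6EI) = 57417/EI
  δ_0 = 174575/EI
Flexibility coefficient — unit upward force at C: δ_{CC} = L³/(3EI) = 576/EI.
With EI = 19000 kip·ft²: δ_0 = 9.1882 ft and δ_{CC} = 0.030316 ft/kip.
Compatibility — the spring shortens by R_C/k under the reaction it provides: δ_0 − R_C·δ_{CC} = R_C/k. With 1/k = 1/(620×12) ft/kip = 0.000134 ft/kip, R_C = δ_0 / (δ_{CC} + 1/k) = 9.1882 / (0.030316 + 0.000134) = 301.7 kip.
Moment equilibrium about A: M_A = Σ(load moments about A) − R_C·L = 4781 − 301.7×12 = 1160 kip·ft.

M_A = 1160 kip·ft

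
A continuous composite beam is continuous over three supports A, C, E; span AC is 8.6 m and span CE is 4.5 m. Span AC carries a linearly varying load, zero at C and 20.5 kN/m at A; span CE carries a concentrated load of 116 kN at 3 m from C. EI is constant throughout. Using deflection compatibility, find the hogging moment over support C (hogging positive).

Release continuity at C by inserting a hinge; the redundant is the internal moment M_C. The primary structure is two simply-supported spans AC and CE.
End slopes at the hinge C, treating each span as simply supported:
  span AC: triangular load, peak 20.5: 7w₀L³/(360EI) = 253.5/EI
  span CE: point load 116 at a = 3: Pab(L + b)/(6LEI) = 116/EI
  relative rotation θ_0 = (253.5 + 116)/EI = 369.5/EI
A unit hogging moment at C produces rotation L₁/(3EI) + L₂/(3EI) = 4.367/EI.
Slope continuity at C: θ_0 = M_C·4.367/EI, so M_C = 369.5/4.367 = 84.63 kN·m (hogging).

M_C = 84.63 kN·m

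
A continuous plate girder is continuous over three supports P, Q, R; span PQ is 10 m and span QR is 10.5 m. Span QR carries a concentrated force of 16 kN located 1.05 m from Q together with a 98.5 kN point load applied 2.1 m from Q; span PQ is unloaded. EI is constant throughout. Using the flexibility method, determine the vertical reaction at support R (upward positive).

Release continuity at Q by inserting a hinge; the redundant is the internal moment M_Q. The primary structure is two simply-supported spans PQ and QR.
End slopes at the hinge Q, treating each span as simply supported:
  span QR: point load 16 at a = 1.05: Pab(L + b)/(6LEI) = 50.27/EI
  span QR: point load 98.5 at a = 2.1: Pab(L + b)/(6LEI) = 521.3/EI
  relative rotation θ_0 = (0 + 571.5)/EI = 571.5/EI
A unit hogging moment at Q produces rotation L₁/(3EI) + L₂/(3EI) = 6.833/EI.
Compatibility: M_Q·(L₁+L₂)/(3EI) = θ_0, giving M_Q = 83.64 kN·m (hogging).
Span QR, ΣM about R: R_Q^{QR}·10.5 = 978.6 + 83.64, so R_Q^{QR} = 101.2 kN and R_R = 114.5 − 101.2 = 13.33 kN.

R_R = 13.33 kN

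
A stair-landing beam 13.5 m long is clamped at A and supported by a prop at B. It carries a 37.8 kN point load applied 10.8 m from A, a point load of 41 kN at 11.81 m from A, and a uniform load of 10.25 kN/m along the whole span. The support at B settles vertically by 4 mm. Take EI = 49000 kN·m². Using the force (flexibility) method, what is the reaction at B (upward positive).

Take the reaction at B as the redundant and release it; the primary structure is a cantilever fixed at A.
Deflection at B on the released cantilever, summing each load's contribution:
  point load 37.8 at a = 10.8: Pa²(3L − a)/(6EI) = 21825/EI
  point load 41 at a = 11.81: Pa²(3L − a)/(6EI) = 27344/EI
  UDL 10.25: wL⁴/(8EI) = 42557/EI
  δ_0 = 91725/EI
Tip deflection under a unit load at B: L³/(3EI) = 820.1/EI.
With EI = 49000 kN·m²: δ_0 = 1.8719 m and δ_{BB} = 0.016737 m/kN.
Compatibility — the beam at B must follow the support down by 0.004 m: δ_0 − R_B·δ_{BB} = 0.004, so R_B = (1.8719 − 0.004)/0.016737 = 111.6 kN.

R_B = 111.6 kN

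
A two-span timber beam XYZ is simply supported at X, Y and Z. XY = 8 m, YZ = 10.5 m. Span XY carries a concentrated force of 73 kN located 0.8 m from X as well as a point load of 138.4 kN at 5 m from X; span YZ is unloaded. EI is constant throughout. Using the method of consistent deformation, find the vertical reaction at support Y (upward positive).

R_Y = 116.6 kN

Take M_Y as the redundant. Released structure: two simple spans XY and YZ with a hinge at Y.
End slopes at the hinge Y, treating each span as simply supported:
  span XY: point load 73 at a = 0.8: Pab(L + a)/(6LEI) = 77.09/EI
  span XY: point load 138.4 at a = 5: Pab(L + a)/(6LEI) = 562.2/EI
  relative rotation θ_0 = (639.3 + 0)/EI = 639.3/EI
A unit hogging moment at Y produces rotation L₁/(3EI) + L₂/(3EI) = 6.167/EI.
Slope continuity at Y: θ_0 = M_Y·6.167/EI, so M_Y = 639.3/6.167 = 103.7 kN·m (hogging).
Span XY, ΣM about X with M_Y applied at Y: R_Y^{XY}·8 = 750.4 + 103.7, so R_Y^{XY} = 106.8 kN and R_X = 211.4 − 106.8 = 104.6 kN.
Span YZ, ΣM about Z: R_Y^{YZ}·10.5 = 0 + 103.7, so R_Y^{YZ} = 9.874 kN and R_Z = 0 − 9.874 = -9.874 kN.
R_Y = 106.8 + 9.874 = 116.6 kN.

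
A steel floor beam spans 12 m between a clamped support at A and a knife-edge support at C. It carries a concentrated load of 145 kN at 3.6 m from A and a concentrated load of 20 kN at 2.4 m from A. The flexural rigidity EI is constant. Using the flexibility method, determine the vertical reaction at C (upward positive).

Remove the prop at C; the released (primary) structure is a cantilever built in at A.
Deflection at C on the released cantilever, summing each load's contribution:
  point load 145 at a = 3.6: Pa²(3L − a)/(6EI) = 10148/EI
  point load 20 at a = 2.4: Pa²(3L − a)/(6EI) = 645.1/EI
  δ_0 = 10793/EI
Flexibility coefficient — unit upward force at C: δ_{CC} = L³/(3EI) = 576/EI.
The prop prevents deflection at C: R_C = δ_0/δ_{CC} = 10793/576 = 18.74 kN.

R_C = 18.74 kN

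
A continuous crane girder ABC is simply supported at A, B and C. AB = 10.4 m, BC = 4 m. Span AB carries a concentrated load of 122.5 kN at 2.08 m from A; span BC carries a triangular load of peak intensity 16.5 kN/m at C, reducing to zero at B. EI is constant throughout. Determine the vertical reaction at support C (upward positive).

Release continuity at B by inserting a hinge; the redundant is the internal moment M_B. The primary structure is two simply-supported spans AB and BC.
End slopes at the hinge B, treating each span as simply supported:
  span AB: point load 122.5 at a = 2.08: Pab(L + a)/(6LEI) = 424/EI
  span BC: triangular load, peak 16.5: 7w₀L³/(360EI) = 20.53/EI
  relative rotation θ_0 = (424 + 20.53)/EI = 444.5/EI
A unit hogging moment at B produces rotation L₁/(3EI) + L₂/(3EI) = 4.8/EI.
Compatibility: M_B·(L₁+L₂)/(3EI) = θ_0, giving M_B = 92.61 kN·m (hogging).
Span BC, ΣM about C: R_B^{BC}·4 = 44 + 92.61, so R_B^{BC} = 34.15 kN and R_C = 33 − 34.15 = -1.152 kN.

R_C = -1.152 kN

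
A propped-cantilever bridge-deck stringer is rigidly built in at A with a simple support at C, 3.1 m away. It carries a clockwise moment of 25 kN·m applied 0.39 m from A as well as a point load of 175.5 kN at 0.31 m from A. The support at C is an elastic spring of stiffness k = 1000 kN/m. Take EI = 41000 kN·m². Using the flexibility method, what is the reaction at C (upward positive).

Take the reaction at C as the redundant and release it; the primary structure is a cantilever fixed at A.
Deflection at C on the released cantilever, summing each load's contribution:
  clockwise couple 25 at a = 0.39: M₀a(2L − a)/(2EI) = 28.32/EI
  point load 175.5 at a = 0.31: Pa²(3L − a)/(6EI) = 25.27/EI
  δ_0 = 53.59/EI
Flexibility coefficient — unit upward force at C: δ_{CC} = L³/(3EI) = 9.93/EI.
With EI = 41000 kN·m²: δ_0 = 0.001307 m and δ_{CC} = 0.000242 m/kN.
Compatibility — the spring shortens by R_C/k under the reaction it provides: δ_0 − R_C·δ_{CC} = R_C/k. With 1/k = 0.001 m/kN, R_C = δ_0 / (δ_{CC} + 1/k) = 0.001307 / (0.000242 + 0.001) = 1.052 kN.

R_C = 1.052 kN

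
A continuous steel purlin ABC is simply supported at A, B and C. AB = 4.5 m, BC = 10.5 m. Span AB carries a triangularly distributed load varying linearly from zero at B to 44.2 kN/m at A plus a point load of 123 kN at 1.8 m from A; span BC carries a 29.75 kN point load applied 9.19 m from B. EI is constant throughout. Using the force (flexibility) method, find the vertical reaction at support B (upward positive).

R_B = 104.2 kN

Take M_B as the redundant. Released structure: two simple spans AB and BC with a hinge at B.
End slopes at the hinge B, treating each span as simply supported:
  span AB: triangular load, peak 44.2: 7w₀L³/(360EI) = 78.32/EI
  span AB: point load 123 at a = 1.8: Pab(L + a)/(6LEI) = 139.5/EI
  span BC: point load 29.75 at a = 9.19: Pab(L + b)/(6LEI) = 67.14/EI
  relative rotation θ_0 = (217.8 + 67.14)/EI = 284.9/EI
A unit hogging moment at B produces rotation L₁/(3EI) + L₂/(3EI) = 5/EI.
Slope continuity at B: θ_0 = M_B·5/EI, so M_B = 284.9/5 = 56.99 kN·m (hogging).
Span AB, ΣM about A with M_B applied at B: R_B^{AB}·4.5 = 370.6 + 56.99, so R_B^{AB} = 95.01 kN and R_A = 222.4 − 95.01 = 127.4 kN.
Span BC, ΣM about C: R_B^{BC}·10.5 = 38.97 + 56.99, so R_B^{BC} = 9.139 kN and R_C = 29.75 − 9.139 = 20.61 kN.
R_B = 95.01 + 9.139 = 104.2 kN.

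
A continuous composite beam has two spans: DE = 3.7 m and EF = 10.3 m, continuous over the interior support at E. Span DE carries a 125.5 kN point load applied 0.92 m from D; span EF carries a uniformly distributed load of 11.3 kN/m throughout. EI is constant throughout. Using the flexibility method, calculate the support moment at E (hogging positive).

M_E = 124.6 kN·m

Release continuity at E by inserting a hinge; the redundant is the internal moment M_E. The primary structure is two simply-supported spans DE and EF.
Discontinuity in slope at E on the released structure — sum the simple-span end rotations:
  span DE: point load 125.5 at a = 0.92: Pab(L + a)/(6LEI) = 66.8/EI
  span EF: UDL 11.3: wL³/(24EI) = 514.5/EI
  relative rotation θ_0 = (66.8 + 514.5)/EI = 581.3/EI
A unit hogging moment at E produces rotation L₁/(3EI) + L₂/(3EI) = 4.667/EI.
Compatibility: M_E·(L₁+L₂)/(3EI) = θ_0, giving M_E = 124.6 kN·m (hogging).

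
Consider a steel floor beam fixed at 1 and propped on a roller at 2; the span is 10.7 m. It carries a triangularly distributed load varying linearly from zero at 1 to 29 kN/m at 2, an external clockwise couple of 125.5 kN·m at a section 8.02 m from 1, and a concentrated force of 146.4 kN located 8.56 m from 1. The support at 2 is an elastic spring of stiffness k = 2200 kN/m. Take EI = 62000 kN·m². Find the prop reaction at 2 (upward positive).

R_2 = 191.7 kN

Take the reaction at 2 as the redundant and release it; the primary structure is a cantilever fixed at 1.
Primary-structure tip deflection at 2 by superposition:
  triangular load, peak 29 at the free end: 11w₀L⁴/(120EI) = 34845/EI
  clockwise couple 125.5 at a = 8.02: M₀a(2L − a)/(2EI) = 6734/EI
  point load 146.4 at a = 8.56: Pa²(3L − a)/(6EI) = 42087/EI
  δ_0 = 83665/EI
Flexibility coefficient — unit upward force at 2: δ_{22} = L³/(3EI) = 408.3/EI.
With EI = 62000 kN·m²: δ_0 = 1.3494 m and δ_{22} = 0.006586 m/kN.
Compatibility — the spring shortens by R_2/k under the reaction it provides: δ_0 − R_2·δ_{22} = R_2/k. With 1/k = 0.000455 m/kN, R_2 = δ_0 / (δ_{22} + 1/k) = 1.3494 / (0.006586 + 0.000455) = 191.7 kN.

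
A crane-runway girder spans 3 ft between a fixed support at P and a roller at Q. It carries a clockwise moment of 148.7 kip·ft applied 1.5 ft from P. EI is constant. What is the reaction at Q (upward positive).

R_Q = 55.76 kip

Remove the prop at Q; the released (primary) structure is a cantilever built in at P.
Free-end deflection of the primary structure under the applied loading (downward +):
  clockwise couple 148.7 at a = 1.5: M₀a(2L − a)/(2EI) = 501.9/EI
Flexibility coefficient — unit upward force at Q: δ_{QQ} = L³/(3EI) = 9/EI.
Compatibility at Q: δ_0 − R_Q·δ_{QQ} = 0, so R_Q = 501.9/9 = 55.76 kip.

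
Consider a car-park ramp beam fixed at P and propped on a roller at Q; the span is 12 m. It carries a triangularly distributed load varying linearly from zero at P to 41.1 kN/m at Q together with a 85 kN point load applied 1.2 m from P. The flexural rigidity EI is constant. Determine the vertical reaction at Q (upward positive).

R_Q = 136.9 kN

Release the roller at Q. Primary structure: cantilever fixed at P.
Primary-structure tip deflection at Q by superposition:
  triangular load, peak 41.1 at the free end: 11w₀L⁴/(120EI) = 78123/EI
  point load 85 at a = 1.2: Pa²(3L − a)/(6EI) = 709.9/EI
  δ_0 = 78833/EI
Flexibility coefficient — unit upward force at Q: δ_{QQ} = L³/(3EI) = 576/EI.
Compatibility at Q: δ_0 − R_Q·δ_{QQ} = 0, so R_Q = 78833/576 = 136.9 kN.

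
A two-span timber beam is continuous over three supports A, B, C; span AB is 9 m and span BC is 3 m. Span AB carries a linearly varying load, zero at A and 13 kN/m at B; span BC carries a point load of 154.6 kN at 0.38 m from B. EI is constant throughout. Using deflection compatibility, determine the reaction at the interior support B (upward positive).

Take M_B as the redundant. Released structure: two simple spans AB and BC with a hinge at B.
End slopes at the hinge B, treating each span as simply supported:
  span AB: triangular load, peak 13: w₀L³/(45EI) = 210.6/EI
  span BC: point load 154.6 at a = 0.38: Pab(L + b)/(6LEI) = 48.06/EI
  relative rotation θ_0 = (210.6 + 48.06)/EI = 258.7/EI
A unit hogging moment at B produces rotation L₁/(3EI) + L₂/(3EI) = 4/EI.
Compatibility: M_B·(L₁+L₂)/(3EI) = θ_0, giving M_B = 64.66 kN·m (hogging).
Span AB, ΣM about A with M_B applied at B: R_B^{AB}·9 = 351 + 64.66, so R_B^{AB} = 46.18 kN and R_A = 58.5 − 46.18 = 12.32 kN.
Span BC, ΣM about C: R_B^{BC}·3 = 405.1 + 64.66, so R_B^{BC} = 156.6 kN and R_C = 154.6 − 156.6 = -1.972 kN.
R_B = 46.18 + 156.6 = 202.8 kN.

R_B = 202.8 kN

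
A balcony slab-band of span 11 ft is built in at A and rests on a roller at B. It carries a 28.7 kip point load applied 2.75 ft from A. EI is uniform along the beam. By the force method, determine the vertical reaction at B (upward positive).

R_B = 2.466 kip

Remove the prop at B; the released (primary) structure is a cantilever built in at A.
Deflection at B on the released cantilever, summing each load's contribution:
  point load 28.7 at a = 2.75: Pa²(3L − a)/(6EI) = 1094/EI
Flexibility coefficient — unit upward force at B: δ_{BB} = L³/(3EI) = 443.7/EI.
The prop prevents deflection at B: R_B = δ_0/δ_{BB} = 1094/443.7 = 2.466 kip.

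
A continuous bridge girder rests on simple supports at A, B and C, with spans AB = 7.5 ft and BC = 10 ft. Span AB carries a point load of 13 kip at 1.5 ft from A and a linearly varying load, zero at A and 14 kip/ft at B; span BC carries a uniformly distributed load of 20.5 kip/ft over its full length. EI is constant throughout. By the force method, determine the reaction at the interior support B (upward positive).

R_B = 180.5 kip

Release continuity at B by inserting a hinge; the redundant is the internal moment M_B. The primary structure is two simply-supported spans AB and BC.
Discontinuity in slope at B on the released structure — sum the simple-span end rotations:
  span AB: point load 13 at a = 1.5: Pab(L + a)/(6LEI) = 23.4/EI
  span AB: triangular load, peak 14: w₀L³/(45EI) = 131.2/EI
  span BC: UDL 20.5: wL³/(24EI) = 854.2/EI
  relative rotation θ_0 = (154.7 + 854.2)/EI = 1009/EI
A unit hogging moment at B produces rotation L₁/(3EI) + L₂/(3EI) = 5.833/EI.
Slope continuity at B: θ_0 = M_B·5.833/EI, so M_B = 1009/5.833 = 172.9 kip·ft (hogging).
Span AB, ΣM about A with M_B applied at B: R_B^{AB}·7.5 = 282 + 172.9, so R_B^{AB} = 60.66 kip and R_A = 65.5 − 60.66 = 4.841 kip.
Span BC, ΣM about C: R_B^{BC}·10 = 1025 + 172.9, so R_B^{BC} = 119.8 kip and R_C = 205 − 119.8 = 85.21 kip.
R_B = 60.66 + 119.8 = 180.5 kip.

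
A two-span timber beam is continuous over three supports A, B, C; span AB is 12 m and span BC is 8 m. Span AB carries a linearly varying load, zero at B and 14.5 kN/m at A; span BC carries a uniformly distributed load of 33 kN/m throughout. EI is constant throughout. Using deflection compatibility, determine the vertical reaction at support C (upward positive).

R_C = 109.7 kN

Insert a hinge at B; M_B is the redundant, and each span becomes simply supported.
Discontinuity in slope at B on the released structure — sum the simple-span end rotations:
  span AB: triangular load, peak 14.5: 7w₀L³/(360EI) = 487.2/EI
  span BC: UDL 33: wL³/(24EI) = 704/EI
  relative rotation θ_0 = (487.2 + 704)/EI = 1191/EI
A unit hogging moment at B produces rotation L₁/(3EI) + L₂/(3EI) = 6.667/EI.
Compatibility: M_B·(L₁+L₂)/(3EI) = θ_0, giving M_B = 178.7 kN·m (hogging).
Span BC, ΣM about C: R_B^{BC}·8 = 1056 + 178.7, so R_B^{BC} = 154.3 kN and R_C = 264 − 154.3 = 109.7 kN.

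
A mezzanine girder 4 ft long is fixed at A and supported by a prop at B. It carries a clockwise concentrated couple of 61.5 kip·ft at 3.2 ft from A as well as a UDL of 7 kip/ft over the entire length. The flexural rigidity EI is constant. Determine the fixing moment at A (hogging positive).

M_A = -13.06 kip·ft

Choose R_B as the redundant. The primary structure is the cantilever fixed at A.
Primary-structure tip deflection at B by superposition:
  clockwise couple 61.5 at a = 3.2: M₀a(2L − a)/(2EI) = 472.3/EI
  UDL 7: wL⁴/(8EI) = 224/EI
  δ_0 = 696.3/EI
Tip deflection under a unit load at B: L³/(3EI) = 21.33/EI.
The prop prevents deflection at B: R_B = δ_0/δ_{BB} = 696.3/21.33 = 32.64 kip.
Moment equilibrium about A: M_A = Σ(load moments about A) − R_B·L = 117.5 − 32.64×4 = -13.06 kip·ft.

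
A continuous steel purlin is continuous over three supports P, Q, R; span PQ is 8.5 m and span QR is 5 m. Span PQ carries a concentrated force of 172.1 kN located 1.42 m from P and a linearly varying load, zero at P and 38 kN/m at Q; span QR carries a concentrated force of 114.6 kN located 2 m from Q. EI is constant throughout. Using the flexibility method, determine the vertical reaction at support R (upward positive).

Insert a hinge at Q; M_Q is the redundant, and each span becomes simply supported.
End slopes at the hinge Q, treating each span as simply supported:
  span PQ: point load 172.1 at a = 1.42: Pab(L + a)/(6LEI) = 336.5/EI
  span PQ: triangular load, peak 38: w₀L³/(45EI) = 518.6/EI
  span QR: point load 114.6 at a = 2: Pab(L + b)/(6LEI) = 183.4/EI
  relative rotation θ_0 = (855.1 + 183.4)/EI = 1039/EI
A unit hogging moment at Q produces rotation L₁/(3EI) + L₂/(3EI) = 4.5/EI.
Slope continuity at Q: θ_0 = M_Q·4.5/EI, so M_Q = 1039/4.5 = 230.8 kN·m (hogging).
Span QR, ΣM about R: R_Q^{QR}·5 = 343.8 + 230.8, so R_Q^{QR} = 114.9 kN and R_R = 114.6 − 114.9 = -0.3156 kN.

R_R = -0.3156 kN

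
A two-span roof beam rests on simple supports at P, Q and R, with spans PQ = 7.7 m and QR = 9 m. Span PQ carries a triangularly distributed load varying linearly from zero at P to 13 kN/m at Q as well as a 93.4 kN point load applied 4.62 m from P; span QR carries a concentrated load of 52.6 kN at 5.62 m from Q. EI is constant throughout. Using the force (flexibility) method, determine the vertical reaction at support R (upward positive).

R_R = 18.57 kN

Release continuity at Q by inserting a hinge; the redundant is the internal moment M_Q. The primary structure is two simply-supported spans PQ and QR.
Rotations at Q on the released spans (each span's end-slope, ×1/EI):
  span PQ: triangular load, peak 13: w₀L³/(45EI) = 131.9/EI
  span PQ: point load 93.4 at a = 4.62: Pab(L + a)/(6LEI) = 354.4/EI
  span QR: point load 52.6 at a = 5.62: Pab(L + b)/(6LEI) = 229.1/EI
  relative rotation θ_0 = (486.3 + 229.1)/EI = 715.4/EI
A unit hogging moment at Q produces rotation L₁/(3EI) + L₂/(3EI) = 5.567/EI.
Slope continuity at Q: θ_0 = M_Q·5.567/EI, so M_Q = 715.4/5.567 = 128.5 kN·m (hogging).
Span QR, ΣM about R: R_Q^{QR}·9 = 177.8 + 128.5, so R_Q^{QR} = 34.03 kN and R_R = 52.6 − 34.03 = 18.57 kN.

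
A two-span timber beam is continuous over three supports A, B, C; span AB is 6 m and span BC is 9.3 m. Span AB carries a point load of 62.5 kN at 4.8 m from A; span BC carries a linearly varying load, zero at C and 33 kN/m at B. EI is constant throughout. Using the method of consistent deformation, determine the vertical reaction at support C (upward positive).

R_C = 36.44 kN

Release continuity at B by inserting a hinge; the redundant is the internal moment M_B. The primary structure is two simply-supported spans AB and BC.
Discontinuity in slope at B on the released structure — sum the simple-span end rotations:
  span AB: point load 62.5 at a = 4.8: Pab(L + a)/(6LEI) = 108/EI
  span BC: triangular load, peak 33: w₀L³/(45EI) = 589.9/EI
  relative rotation θ_0 = (108 + 589.9)/EI = 697.9/EI
A unit hogging moment at B produces rotation L₁/(3EI) + L₂/(3EI) = 5.1/EI.
Slope continuity at B: θ_0 = M_B·5.1/EI, so M_B = 697.9/5.1 = 136.8 kN·m (hogging).
Span BC, ΣM about C: R_B^{BC}·9.3 = 951.4 + 136.8, so R_B^{BC} = 117 kN and R_C = 153.4 − 117 = 36.44 kN.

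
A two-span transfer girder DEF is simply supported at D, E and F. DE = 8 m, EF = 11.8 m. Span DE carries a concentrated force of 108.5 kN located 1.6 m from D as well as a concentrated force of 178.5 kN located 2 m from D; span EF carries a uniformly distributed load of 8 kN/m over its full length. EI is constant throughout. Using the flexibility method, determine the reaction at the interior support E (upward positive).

Insert a hinge at E; M_E is the redundant, and each span becomes simply supported.
Rotations at E on the released spans (each span's end-slope, ×1/EI):
  span DE: point load 108.5 at a = 1.6: Pab(L + a)/(6LEI) = 222.2/EI
  span DE: point load 178.5 at a = 2: Pab(L + a)/(6LEI) = 446.2/EI
  span EF: UDL 8: wL³/(24EI) = 547.7/EI
  relative rotation θ_0 = (668.5 + 547.7)/EI = 1216/EI
A unit hogging moment at E produces rotation L₁/(3EI) + L₂/(3EI) = 6.6/EI.
Slope continuity at E: θ_0 = M_E·6.6/EI, so M_E = 1216/6.6 = 184.3 kN·m (hogging).
Span DE, ΣM about D with M_E applied at E: R_E^{DE}·8 = 530.6 + 184.3, so R_E^{DE} = 89.36 kN and R_D = 287 − 89.36 = 197.6 kN.
Span EF, ΣM about F: R_E^{EF}·11.8 = 557 + 184.3, so R_E^{EF} = 62.82 kN and R_F = 94.4 − 62.82 = 31.58 kN.
R_E = 89.36 + 62.82 = 152.2 kN.

R_E = 152.2 kN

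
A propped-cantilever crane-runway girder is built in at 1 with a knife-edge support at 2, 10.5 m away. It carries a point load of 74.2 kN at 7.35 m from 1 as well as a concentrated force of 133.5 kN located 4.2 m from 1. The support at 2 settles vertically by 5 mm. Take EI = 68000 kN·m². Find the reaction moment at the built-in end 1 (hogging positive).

Take the reaction at 2 as the redundant and release it; the primary structure is a cantilever fixed at 1.
Free-end deflection of the primary structure under the applied loading (downward +):
  point load 74.2 at a = 7.35: Pa²(3L − a)/(6EI) = 16134/EI
  point load 133.5 at a = 4.2: Pa²(3L − a)/(6EI) = 10715/EI
  δ_0 = 26849/EI
Flexibility coefficient — unit upward force at 2: δ_{22} = L³/(3EI) = 385.9/EI.
With EI = 68000 kN·m²: δ_0 = 0.39484 m and δ_{22} = 0.005675 m/kN.
Compatibility — the beam at 2 must follow the support down by 0.005 m: δ_0 − R_2·δ_{22} = 0.005, so R_2 = (0.39484 − 0.005)/0.005675 = 68.7 kN.
Moment equilibrium about 1: M_1 = Σ(load moments about 1) − R_2·L = 1106 − 68.7×10.5 = 384.7 kN·m.

M_1 = 384.7 kN·m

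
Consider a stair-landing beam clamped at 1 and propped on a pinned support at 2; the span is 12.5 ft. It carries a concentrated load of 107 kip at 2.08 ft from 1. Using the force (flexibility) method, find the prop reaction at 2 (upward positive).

Choose R_2 as the redundant. The primary structure is the cantilever fixed at 1.
Deflection at 2 on the released cantilever, summing each load's contribution:
  point load 107 at a = 2.08: Pa²(3L − a)/(6EI) = 2733/EI
Flexibility coefficient — unit upward force at 2: δ_{22} = L³/(3EI) = 651/EI.
The prop prevents deflection at 2: R_2 = δ_0/δ_{22} = 2733/651 = 4.198 kip.

R_2 = 4.198 kip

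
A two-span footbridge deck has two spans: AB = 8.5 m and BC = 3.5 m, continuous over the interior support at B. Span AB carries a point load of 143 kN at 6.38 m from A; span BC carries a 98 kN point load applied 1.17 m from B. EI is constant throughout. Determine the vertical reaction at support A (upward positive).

R_A = 16.89 kN

Insert a hinge at B; M_B is the redundant, and each span becomes simply supported.
Rotations at B on the released spans (each span's end-slope, ×1/EI):
  span AB: point load 143 at a = 6.38: Pab(L + a)/(6LEI) = 564.3/EI
  span BC: point load 98 at a = 1.17: Pab(L + b)/(6LEI) = 74.17/EI
  relative rotation θ_0 = (564.3 + 74.17)/EI = 638.5/EI
A unit hogging moment at B produces rotation L₁/(3EI) + L₂/(3EI) = 4/EI.
Compatibility: M_B·(L₁+L₂)/(3EI) = θ_0, giving M_B = 159.6 kN·m (hogging).
Span AB, ΣM about A with M_B applied at B: R_B^{AB}·8.5 = 912.3 + 159.6, so R_B^{AB} = 126.1 kN and R_A = 143 − 126.1 = 16.89 kN.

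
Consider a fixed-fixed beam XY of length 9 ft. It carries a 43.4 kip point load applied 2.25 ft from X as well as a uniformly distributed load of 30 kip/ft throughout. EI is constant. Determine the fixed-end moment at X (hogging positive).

M_X = 257.4 kip·ft

Release both end moments; the primary structure is a simply-supported span XY with redundants M_X and M_Y.
End rotations of the released simple span under the applied load (×1/EI):
  at X: point load 43.4 at a = 2.25: Pab(L + b)/(6LEI) = 192.2/EI
  at Y: point load 43.4 at a = 2.25: Pab(L + a)/(6LEI) = 137.3/EI
  at X: UDL 30: wL³/(24EI) = 911.2/EI
  at Y: UDL 30: wL³/(24EI) = 911.2/EI
  θ_X0 = 1103/EI,  θ_Y0 = 1049/EI
Flexibility coefficients: a unit moment at one end gives L/(3EI) there and L/(6EI) at the far end, so f₁₁ = f₂₂ = 3/EI and f₁₂ = f₂₁ = 1.5/EI.
Compatibility — zero rotation at each built-in end:
  3 M_X + 1.5 M_Y = 1103
  1.5 M_X + 3 M_Y = 1049
Solving the pair gives M_X = 257.4 kip·ft and M_Y = 220.8 kip·ft (hogging).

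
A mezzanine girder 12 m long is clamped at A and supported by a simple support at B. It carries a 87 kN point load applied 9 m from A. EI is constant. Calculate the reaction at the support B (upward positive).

R_B = 55.05 kN

Choose R_B as the redundant. The primary structure is the cantilever fixed at A.
Primary-structure tip deflection at B by superposition:
  point load 87 at a = 9: Pa²(3L − a)/(6EI) = 31712/EI
Tip deflection under a unit load at B: L³/(3EI) = 576/EI.
The prop prevents deflection at B: R_B = δ_0/δ_{BB} = 31712/576 = 55.05 kN.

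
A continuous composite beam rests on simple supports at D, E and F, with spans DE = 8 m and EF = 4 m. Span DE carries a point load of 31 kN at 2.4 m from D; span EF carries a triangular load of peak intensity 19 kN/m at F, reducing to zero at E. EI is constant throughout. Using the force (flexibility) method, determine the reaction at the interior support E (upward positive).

Insert a hinge at E; M_E is the redundant, and each span becomes simply supported.
End slopes at the hinge E, treating each span as simply supported:
  span DE: point load 31 at a = 2.4: Pab(L + a)/(6LEI) = 90.27/EI
  span EF: triangular load, peak 19: 7w₀L³/(360EI) = 23.64/EI
  relative rotation θ_0 = (90.27 + 23.64)/EI = 113.9/EI
A unit hogging moment at E produces rotation L₁/(3EI) + L₂/(3EI) = 4/EI.
Slope continuity at E: θ_0 = M_E·4/EI, so M_E = 113.9/4 = 28.48 kN·m (hogging).
Span DE, ΣM about D with M_E applied at E: R_E^{DE}·8 = 74.4 + 28.48, so R_E^{DE} = 12.86 kN and R_D = 31 − 12.86 = 18.14 kN.
Span EF, ΣM about F: R_E^{EF}·4 = 50.67 + 28.48, so R_E^{EF} = 19.79 kN and R_F = 38 − 19.79 = 18.21 kN.
R_E = 12.86 + 19.79 = 32.65 kN.

R_E = 32.65 kN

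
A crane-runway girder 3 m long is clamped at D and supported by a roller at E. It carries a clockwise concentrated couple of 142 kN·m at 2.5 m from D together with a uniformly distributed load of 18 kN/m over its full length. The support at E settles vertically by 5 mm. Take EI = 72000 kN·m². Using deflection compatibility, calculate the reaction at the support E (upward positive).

R_E = 49.28 kN

Take the reaction at E as the redundant and release it; the primary structure is a cantilever fixed at D.
Primary-structure tip deflection at E by superposition:
  clockwise couple 142 at a = 2.5: M₀a(2L − a)/(2EI) = 621.2/EI
  UDL 18: wL⁴/(8EI) = 182.2/EI
  δ_0 = 803.5/EI
Tip deflection under a unit load at E: L³/(3EI) = 9/EI.
With EI = 72000 kN·m²: δ_0 = 0.01116 m and δ_{EE} = 0.000125 m/kN.
Compatibility — the beam at E must follow the support down by 0.005 m: δ_0 − R_E·δ_{EE} = 0.005, so R_E = (0.01116 − 0.005)/0.000125 = 49.28 kN.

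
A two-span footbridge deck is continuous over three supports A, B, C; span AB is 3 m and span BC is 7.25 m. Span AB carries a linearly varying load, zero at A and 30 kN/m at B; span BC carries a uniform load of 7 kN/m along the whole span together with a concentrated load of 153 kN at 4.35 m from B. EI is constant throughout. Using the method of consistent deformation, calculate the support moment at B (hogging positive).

Take M_B as the redundant. Released structure: two simple spans AB and BC with a hinge at B.
Rotations at B on the released spans (each span's end-slope, ×1/EI):
  span AB: triangular load, peak 30: w₀L³/(45EI) = 18/EI
  span BC: UDL 7: wL³/(24EI) = 111.1/EI
  span BC: point load 153 at a = 4.35: Pab(L + b)/(6LEI) = 450.4/EI
  relative rotation θ_0 = (18 + 561.5)/EI = 579.5/EI
A unit hogging moment at B produces rotation L₁/(3EI) + L₂/(3EI) = 3.417/EI.
Slope continuity at B: θ_0 = M_B·3.417/EI, so M_B = 579.5/3.417 = 169.6 kN·m (hogging).

M_B = 169.6 kN·m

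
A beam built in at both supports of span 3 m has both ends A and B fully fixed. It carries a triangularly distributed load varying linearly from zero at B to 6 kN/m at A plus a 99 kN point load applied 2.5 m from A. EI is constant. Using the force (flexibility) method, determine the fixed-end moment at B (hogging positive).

Release both end moments; the primary structure is a simply-supported span AB with redundants M_A and M_B.
End rotations of the released simple span under the applied load (×1/EI):
  at A: triangular load, peak 6: w₀L³/(45EI) = 3.6/EI
  at B: triangular load, peak 6: 7w₀L³/(360EI) = 3.15/EI
  at A: point load 99 at a = 2.5: Pab(L + b)/(6LEI) = 24.06/EI
  at B: point load 99 at a = 2.5: Pab(L + a)/(6LEI) = 37.81/EI
  θ_A0 = 27.66/EI,  θ_B0 = 40.96/EI
Flexibility coefficients: a unit moment at one end gives L/(3EI) there and L/(6EI) at the far end, so f₁₁ = f₂₂ = 1/EI and f₁₂ = f₂₁ = 0.5/EI.
Compatibility — zero rotation at each built-in end:
  1 M_A + 0.5 M_B = 27.66
  0.5 M_A + 1 M_B = 40.96
Solving the pair gives M_A = 9.575 kN·m and M_B = 36.17 kN·m (hogging).

M_B = 36.17 kN·m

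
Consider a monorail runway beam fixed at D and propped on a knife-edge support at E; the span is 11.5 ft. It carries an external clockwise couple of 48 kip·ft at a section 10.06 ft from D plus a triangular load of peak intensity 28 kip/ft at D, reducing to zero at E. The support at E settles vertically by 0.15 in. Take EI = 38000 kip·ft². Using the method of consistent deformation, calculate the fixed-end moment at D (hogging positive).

Release the roller at E. Primary structure: cantilever fixed at D.
Downward deflection at the released point E due to the loads:
  clockwise couple 48 at a = 10.06: M₀a(2L − a)/(2EI) = 3124/EI
  triangular load, peak 28 at the fixed end: w₀L⁴/(30EI) = 16324/EI
  δ_0 = 19448/EI
Tip deflection under a unit load at E: L³/(3EI) = 507/EI.
With EI = 38000 kip·ft²: δ_0 = 0.5118 ft and δ_{EE} = 0.013341 ft/kip.
Compatibility — the beam at E must follow the support down by 0.0125 ft: δ_0 − R_E·δ_{EE} = 0.0125, so R_E = (0.5118 − 0.0125)/0.013341 = 37.43 kip.
Moment equilibrium about D: M_D = Σ(load moments about D) − R_E·L = 665.2 − 37.43×11.5 = 234.8 kip·ft.

M_D = 234.8 kip·ft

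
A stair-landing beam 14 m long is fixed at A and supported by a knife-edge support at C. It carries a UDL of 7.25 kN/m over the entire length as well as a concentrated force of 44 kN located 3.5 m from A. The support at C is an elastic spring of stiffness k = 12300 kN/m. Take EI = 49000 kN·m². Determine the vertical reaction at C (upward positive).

Choose R_C as the redundant. The primary structure is the cantilever fixed at A.
Primary-structure tip deflection at C by superposition:
  UDL 7.25: wL⁴/(8EI) = 34814/EI
  point load 44 at a = 3.5: Pa²(3L − a)/(6EI) = 3459/EI
  δ_0 = 38273/EI
Tip deflection under a unit load at C: L³/(3EI) = 914.7/EI.
With EI = 49000 kN·m²: δ_0 = 0.78108 m and δ_{CC} = 0.018667 m/kN.
Compatibility — the spring shortens by R_C/k under the reaction it provides: δ_0 − R_C·δ_{CC} = R_C/k. With 1/k = 0.000081 m/kN, R_C = δ_0 / (δ_{CC} + 1/k) = 0.78108 / (0.018667 + 0.000081) = 41.66 kN.

R_C = 41.66 kN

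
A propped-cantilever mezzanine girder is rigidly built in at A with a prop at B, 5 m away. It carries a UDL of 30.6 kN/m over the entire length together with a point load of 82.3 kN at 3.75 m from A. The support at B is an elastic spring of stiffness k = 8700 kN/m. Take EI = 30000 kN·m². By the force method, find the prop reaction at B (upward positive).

R_B = 101.1 kN

Choose R_B as the redundant. The primary structure is the cantilever fixed at A.
Free-end deflection of the primary structure under the applied loading (downward +):
  UDL 30.6: wL⁴/(8EI) = 2391/EI
  point load 82.3 at a = 3.75: Pa²(3L − a)/(6EI) = 2170/EI
  δ_0 = 4561/EI
Flexibility coefficient — unit upward force at B: δ_{BB} = L³/(3EI) = 41.67/EI.
With EI = 30000 kN·m²: δ_0 = 0.15202 m and δ_{BB} = 0.001389 m/kN.
Compatibility — the spring shortens by R_B/k under the reaction it provides: δ_0 − R_B·δ_{BB} = R_B/k. With 1/k = 0.000115 m/kN, R_B = δ_0 / (δ_{BB} + 1/k) = 0.15202 / (0.001389 + 0.000115) = 101.1 kN.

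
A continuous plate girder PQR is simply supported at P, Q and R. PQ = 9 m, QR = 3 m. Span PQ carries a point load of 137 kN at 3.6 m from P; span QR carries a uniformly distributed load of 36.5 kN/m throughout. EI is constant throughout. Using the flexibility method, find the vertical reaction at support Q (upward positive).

Take M_Q as the redundant. Released structure: two simple spans PQ and QR with a hinge at Q.
Discontinuity in slope at Q on the released structure — sum the simple-span end rotations:
  span PQ: point load 137 at a = 3.6: Pab(L + a)/(6LEI) = 621.4/EI
  span QR: UDL 36.5: wL³/(24EI) = 41.06/EI
  relative rotation θ_0 = (621.4 + 41.06)/EI = 662.5/EI
A unit hogging moment at Q produces rotation L₁/(3EI) + L₂/(3EI) = 4/EI.
Slope continuity at Q: θ_0 = M_Q·4/EI, so M_Q = 662.5/4 = 165.6 kN·m (hogging).
Span PQ, ΣM about P with M_Q applied at Q: R_Q^{PQ}·9 = 493.2 + 165.6, so R_Q^{PQ} = 73.2 kN and R_P = 137 − 73.2 = 63.8 kN.
Span QR, ΣM about R: R_Q^{QR}·3 = 164.2 + 165.6, so R_Q^{QR} = 110 kN and R_R = 109.5 − 110 = -0.4579 kN.
R_Q = 73.2 + 110 = 183.2 kN.

R_Q = 183.2 kN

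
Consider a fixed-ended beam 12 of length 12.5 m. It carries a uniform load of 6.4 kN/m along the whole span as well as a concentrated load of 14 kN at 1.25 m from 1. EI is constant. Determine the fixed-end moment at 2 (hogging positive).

Take the two fixed-end moments M_1, M_2 as redundants; the released structure is the simple span 12.
On the primary (simply-supported) span, the end slopes from the loading are:
  at 1: UDL 6.4: wL³/(24EI) = 520.8/EI
  at 2: UDL 6.4: wL³/(24EI) = 520.8/EI
  at 1: point load 14 at a = 1.25: Pab(L + b)/(6LEI) = 62.34/EI
  at 2: point load 14 at a = 1.25: Pab(L + a)/(6LEI) = 36.09/EI
  θ_10 = 583.2/EI,  θ_20 = 556.9/EI
Flexibility coefficients: a unit moment at one end gives L/(3EI) there and L/(6EI) at the far end, so f₁₁ = f₂₂ = 4.167/EI and f₁₂ = f₂₁ = 2.083/EI.
Compatibility — zero rotation at each built-in end:
  4.167 M_1 + 2.083 M_2 = 583.2
  2.083 M_1 + 4.167 M_2 = 556.9
Solving the pair gives M_1 = 97.51 kN·m and M_2 = 84.91 kN·m (hogging).

M_2 = 84.91 kN·m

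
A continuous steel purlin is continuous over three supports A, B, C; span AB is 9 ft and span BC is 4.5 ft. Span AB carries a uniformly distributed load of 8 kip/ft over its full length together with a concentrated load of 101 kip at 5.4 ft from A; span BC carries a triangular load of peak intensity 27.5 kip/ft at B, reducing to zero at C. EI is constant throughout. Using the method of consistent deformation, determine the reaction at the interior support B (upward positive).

Take M_B as the redundant. Released structure: two simple spans AB and BC with a hinge at B.
Discontinuity in slope at B on the released structure — sum the simple-span end rotations:
  span AB: UDL 8: wL³/(24EI) = 243/EI
  span AB: point load 101 at a = 5.4: Pab(L + a)/(6LEI) = 523.6/EI
  span BC: triangular load, peak 27.5: w₀L³/(45EI) = 55.69/EI
  relative rotation θ_0 = (766.6 + 55.69)/EI = 822.3/EI
A unit hogging moment at B produces rotation L₁/(3EI) + L₂/(3EI) = 4.5/EI.
Compatibility: M_B·(L₁+L₂)/(3EI) = θ_0, giving M_B = 182.7 kip·ft (hogging).
Span AB, ΣM about A with M_B applied at B: R_B^{AB}·9 = 869.4 + 182.7, so R_B^{AB} = 116.9 kip and R_A = 173 − 116.9 = 56.1 kip.
Span BC, ΣM about C: R_B^{BC}·4.5 = 185.6 + 182.7, so R_B^{BC} = 81.86 kip and R_C = 61.88 − 81.86 = -19.98 kip.
R_B = 116.9 + 81.86 = 198.8 kip.

R_B = 198.8 kip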